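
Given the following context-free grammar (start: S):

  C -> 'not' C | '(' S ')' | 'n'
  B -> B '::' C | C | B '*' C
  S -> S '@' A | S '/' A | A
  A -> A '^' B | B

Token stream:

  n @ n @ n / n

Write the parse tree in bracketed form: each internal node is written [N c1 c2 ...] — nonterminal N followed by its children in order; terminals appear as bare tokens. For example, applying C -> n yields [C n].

[S [S [S [S [A [B [C n]]]] @ [A [B [C n]]]] @ [A [B [C n]]]] / [A [B [C n]]]]

S
S / A
S @ A / A
S @ A @ A / A
A @ A @ A / A
B @ A @ A / A
C @ A @ A / A
n @ A @ A / A
n @ B @ A / A
n @ C @ A / A
n @ n @ A / A
n @ n @ B / A
n @ n @ C / A
n @ n @ n / A
n @ n @ n / B
n @ n @ n / C
n @ n @ n / n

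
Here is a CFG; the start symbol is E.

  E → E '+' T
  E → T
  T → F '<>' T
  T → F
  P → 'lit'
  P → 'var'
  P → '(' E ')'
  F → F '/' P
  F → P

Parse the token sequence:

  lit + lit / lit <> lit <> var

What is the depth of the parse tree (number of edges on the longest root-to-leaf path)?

[E [E [T [F [P lit]]]] + [T [F [F [P lit]] / [P lit]] <> [T [F [P lit]] <> [T [F [P var]]]]]]

6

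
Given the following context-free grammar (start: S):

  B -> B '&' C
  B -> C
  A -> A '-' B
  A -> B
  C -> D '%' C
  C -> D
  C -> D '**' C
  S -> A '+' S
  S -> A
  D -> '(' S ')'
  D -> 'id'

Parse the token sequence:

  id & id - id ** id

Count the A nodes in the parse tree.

2

[S [A [A [B [B [C [D id]]] & [C [D id]]]] - [B [C [D id] ** [C [D id]]]]]]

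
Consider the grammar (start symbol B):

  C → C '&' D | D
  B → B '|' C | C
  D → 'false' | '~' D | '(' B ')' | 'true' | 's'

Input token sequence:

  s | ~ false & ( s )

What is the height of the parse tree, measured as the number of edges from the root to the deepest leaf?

6

[B [B [C [D s]]] | [C [C [D ~ [D false]]] & [D ( [B [C [D s]]] )]]]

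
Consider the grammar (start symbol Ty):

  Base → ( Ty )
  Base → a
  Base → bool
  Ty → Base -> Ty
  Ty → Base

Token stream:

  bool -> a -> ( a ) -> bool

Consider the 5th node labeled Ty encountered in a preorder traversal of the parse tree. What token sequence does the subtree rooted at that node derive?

bool

[Ty [Base bool] -> [Ty [Base a] -> [Ty [Base ( [Ty [Base a]] )] -> [Ty [Base bool]]]]]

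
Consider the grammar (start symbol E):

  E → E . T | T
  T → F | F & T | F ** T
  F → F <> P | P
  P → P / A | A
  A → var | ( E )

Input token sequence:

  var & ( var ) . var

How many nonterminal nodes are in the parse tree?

[E [E [T [F [P [A var]]] & [T [F [P [A ( [E [T [F [P [A var]]]]] )]]]]]] . [T [F [P [A var]]]]]

19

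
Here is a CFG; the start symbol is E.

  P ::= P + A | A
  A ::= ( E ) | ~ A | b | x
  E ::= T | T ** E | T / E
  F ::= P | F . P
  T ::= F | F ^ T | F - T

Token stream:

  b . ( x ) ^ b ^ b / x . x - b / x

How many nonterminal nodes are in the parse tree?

38

[E [T [F [F [P [A b]]] . [P [A ( [E [T [F [P [A x]]]]] )]]] ^ [T [F [P [A b]]] ^ [T [F [P [A b]]]]]] / [E [T [F [F [P [A x]]] . [P [A x]]] - [T [F [P [A b]]]]] / [E [T [F [P [A x]]]]]]]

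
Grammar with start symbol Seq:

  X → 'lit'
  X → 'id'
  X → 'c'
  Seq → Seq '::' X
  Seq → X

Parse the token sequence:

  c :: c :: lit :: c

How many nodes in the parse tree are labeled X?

4

[Seq [Seq [Seq [Seq [X c]] :: [X c]] :: [X lit]] :: [X c]]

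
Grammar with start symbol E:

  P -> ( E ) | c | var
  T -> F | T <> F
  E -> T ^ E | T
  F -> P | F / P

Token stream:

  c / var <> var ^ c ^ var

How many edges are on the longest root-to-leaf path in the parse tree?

[E [T [T [F [F [P c]] / [P var]]] <> [F [P var]]] ^ [E [T [F [P c]]] ^ [E [T [F [P var]]]]]]

6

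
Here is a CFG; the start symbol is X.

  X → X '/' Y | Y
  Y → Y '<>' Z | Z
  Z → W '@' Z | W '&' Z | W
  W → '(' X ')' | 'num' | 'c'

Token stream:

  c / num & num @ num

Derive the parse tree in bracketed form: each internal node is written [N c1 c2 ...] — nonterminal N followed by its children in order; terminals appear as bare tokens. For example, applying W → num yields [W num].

[X [X [Y [Z [W c]]]] / [Y [Z [W num] & [Z [W num] @ [Z [W num]]]]]]

X
X / Y
Y / Y
Z / Y
W / Y
c / Y
c / Z
c / W & Z
c / num & Z
c / num & W @ Z
c / num & num @ Z
c / num & num @ W
c / num & num @ num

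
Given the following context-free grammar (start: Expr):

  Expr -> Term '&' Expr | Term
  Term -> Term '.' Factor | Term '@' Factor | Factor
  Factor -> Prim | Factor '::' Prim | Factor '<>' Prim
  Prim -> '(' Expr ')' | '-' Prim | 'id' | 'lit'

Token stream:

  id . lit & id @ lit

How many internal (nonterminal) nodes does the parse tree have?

14

[Expr [Term [Term [Factor [Prim id]]] . [Factor [Prim lit]]] & [Expr [Term [Term [Factor [Prim id]]] @ [Factor [Prim lit]]]]]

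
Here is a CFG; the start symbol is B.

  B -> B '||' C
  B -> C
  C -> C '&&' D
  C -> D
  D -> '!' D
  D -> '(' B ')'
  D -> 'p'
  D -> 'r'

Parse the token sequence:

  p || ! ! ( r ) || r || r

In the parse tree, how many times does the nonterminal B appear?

[B [B [B [B [C [D p]]] || [C [D ! [D ! [D ( [B [C [D r]]] )]]]]] || [C [D r]]] || [C [D r]]]

5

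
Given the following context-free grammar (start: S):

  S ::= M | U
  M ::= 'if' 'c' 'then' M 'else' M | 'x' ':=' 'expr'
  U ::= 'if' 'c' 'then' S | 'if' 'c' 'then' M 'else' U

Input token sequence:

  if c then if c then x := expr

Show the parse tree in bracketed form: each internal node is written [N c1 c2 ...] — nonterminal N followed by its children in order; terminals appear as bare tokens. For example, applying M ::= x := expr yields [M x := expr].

S
U
if c then S
if c then U
if c then if c then S
if c then if c then M
if c then if c then x := expr

[S [U if c then [S [U if c then [S [M x := expr]]]]]]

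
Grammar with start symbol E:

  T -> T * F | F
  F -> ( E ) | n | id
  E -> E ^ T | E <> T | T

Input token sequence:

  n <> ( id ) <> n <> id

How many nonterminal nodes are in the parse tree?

15

[E [E [E [E [T [F n]]] <> [T [F ( [E [T [F id]]] )]]] <> [T [F n]]] <> [T [F id]]]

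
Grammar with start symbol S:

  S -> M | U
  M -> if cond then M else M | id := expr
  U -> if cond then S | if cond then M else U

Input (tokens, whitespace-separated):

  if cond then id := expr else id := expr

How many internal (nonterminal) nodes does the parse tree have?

[S [M if cond then [M id := expr] else [M id := expr]]]

4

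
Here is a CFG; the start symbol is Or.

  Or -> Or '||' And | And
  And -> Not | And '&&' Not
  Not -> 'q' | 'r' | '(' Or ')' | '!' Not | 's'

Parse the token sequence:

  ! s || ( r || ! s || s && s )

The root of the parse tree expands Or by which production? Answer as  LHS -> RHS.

[Or [Or [And [Not ! [Not s]]]] || [And [Not ( [Or [Or [Or [And [Not r]]] || [And [Not ! [Not s]]]] || [And [And [Not s]] && [Not s]]] )]]]

Or -> Or '||' And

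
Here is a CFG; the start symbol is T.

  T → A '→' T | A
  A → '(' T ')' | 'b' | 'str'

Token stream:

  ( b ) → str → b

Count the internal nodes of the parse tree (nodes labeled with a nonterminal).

[T [A ( [T [A b]] )] → [T [A str] → [T [A b]]]]

8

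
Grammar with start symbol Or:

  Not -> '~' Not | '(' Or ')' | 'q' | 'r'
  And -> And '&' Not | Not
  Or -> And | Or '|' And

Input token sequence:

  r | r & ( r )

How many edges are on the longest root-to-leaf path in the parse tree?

[Or [Or [And [Not r]]] | [And [And [Not r]] & [Not ( [Or [And [Not r]]] )]]]

6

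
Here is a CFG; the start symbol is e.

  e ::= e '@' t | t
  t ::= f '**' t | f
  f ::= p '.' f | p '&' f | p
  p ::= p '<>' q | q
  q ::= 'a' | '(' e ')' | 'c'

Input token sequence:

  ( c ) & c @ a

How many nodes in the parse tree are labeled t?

[e [e [t [f [p [q ( [e [t [f [p [q c]]]]] )]] & [f [p [q c]]]]]] @ [t [f [p [q a]]]]]

3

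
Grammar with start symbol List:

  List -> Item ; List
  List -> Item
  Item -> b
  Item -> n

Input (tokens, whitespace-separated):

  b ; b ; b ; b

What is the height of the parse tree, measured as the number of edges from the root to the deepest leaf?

5

[List [Item b] ; [List [Item b] ; [List [Item b] ; [List [Item b]]]]]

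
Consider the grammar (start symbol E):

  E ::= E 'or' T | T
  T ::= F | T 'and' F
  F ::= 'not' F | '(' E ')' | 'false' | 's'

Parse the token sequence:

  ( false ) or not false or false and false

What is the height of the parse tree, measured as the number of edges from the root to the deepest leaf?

8

[E [E [E [T [F ( [E [T [F false]]] )]]] or [T [F not [F false]]]] or [T [T [F false]] and [F false]]]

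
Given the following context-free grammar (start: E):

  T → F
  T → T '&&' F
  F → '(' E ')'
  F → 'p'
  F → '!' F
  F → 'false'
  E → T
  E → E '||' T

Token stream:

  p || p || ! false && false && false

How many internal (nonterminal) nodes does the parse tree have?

[E [E [E [T [F p]]] || [T [F p]]] || [T [T [T [F ! [F false]]] && [F false]] && [F false]]]

14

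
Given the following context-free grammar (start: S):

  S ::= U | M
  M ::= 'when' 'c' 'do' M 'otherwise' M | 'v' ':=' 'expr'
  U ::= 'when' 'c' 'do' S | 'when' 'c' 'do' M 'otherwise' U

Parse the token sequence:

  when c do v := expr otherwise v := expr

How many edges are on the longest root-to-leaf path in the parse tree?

3

[S [M when c do [M v := expr] otherwise [M v := expr]]]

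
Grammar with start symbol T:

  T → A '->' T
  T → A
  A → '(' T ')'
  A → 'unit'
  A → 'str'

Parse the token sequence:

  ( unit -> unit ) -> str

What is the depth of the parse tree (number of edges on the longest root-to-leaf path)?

5

[T [A ( [T [A unit] -> [T [A unit]]] )] -> [T [A str]]]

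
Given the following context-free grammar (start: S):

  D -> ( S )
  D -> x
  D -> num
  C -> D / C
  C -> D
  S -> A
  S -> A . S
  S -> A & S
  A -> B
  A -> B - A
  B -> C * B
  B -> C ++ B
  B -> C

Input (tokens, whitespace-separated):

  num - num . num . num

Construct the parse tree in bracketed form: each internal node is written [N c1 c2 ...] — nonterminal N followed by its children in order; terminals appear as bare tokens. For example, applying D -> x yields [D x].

[S [A [B [C [D num]]] - [A [B [C [D num]]]]] . [S [A [B [C [D num]]]] . [S [A [B [C [D num]]]]]]]

S
A . S
B - A . S
C - A . S
D - A . S
num - A . S
num - B . S
num - C . S
num - D . S
num - num . S
num - num . A . S
num - num . B . S
num - num . C . S
num - num . D . S
num - num . num . S
num - num . num . A
num - num . num . B
num - num . num . C
num - num . num . D
num - num . num . num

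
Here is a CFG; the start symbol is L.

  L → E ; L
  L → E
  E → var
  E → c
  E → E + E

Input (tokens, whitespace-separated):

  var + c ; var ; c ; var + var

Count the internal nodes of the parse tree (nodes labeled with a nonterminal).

[L [E [E var] + [E c]] ; [L [E var] ; [L [E c] ; [L [E [E var] + [E var]]]]]]

12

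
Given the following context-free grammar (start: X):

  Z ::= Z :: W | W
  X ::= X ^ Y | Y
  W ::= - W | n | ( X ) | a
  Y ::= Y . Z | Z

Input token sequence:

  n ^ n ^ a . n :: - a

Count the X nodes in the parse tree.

3

[X [X [X [Y [Z [W n]]]] ^ [Y [Z [W n]]]] ^ [Y [Y [Z [W a]]] . [Z [Z [W n]] :: [W - [W a]]]]]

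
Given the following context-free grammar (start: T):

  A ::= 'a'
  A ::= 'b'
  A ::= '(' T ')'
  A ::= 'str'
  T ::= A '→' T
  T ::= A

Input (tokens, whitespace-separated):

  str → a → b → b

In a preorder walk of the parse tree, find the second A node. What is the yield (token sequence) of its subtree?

[T [A str] → [T [A a] → [T [A b] → [T [A b]]]]]

a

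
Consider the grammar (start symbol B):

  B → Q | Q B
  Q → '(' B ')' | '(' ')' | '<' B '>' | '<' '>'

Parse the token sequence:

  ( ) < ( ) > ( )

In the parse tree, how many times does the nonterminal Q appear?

4

[B [Q ( )] [B [Q < [B [Q ( )]] >] [B [Q ( )]]]]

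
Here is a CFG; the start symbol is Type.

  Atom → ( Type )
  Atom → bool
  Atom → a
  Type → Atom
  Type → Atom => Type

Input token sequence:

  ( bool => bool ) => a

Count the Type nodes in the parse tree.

4

[Type [Atom ( [Type [Atom bool] => [Type [Atom bool]]] )] => [Type [Atom a]]]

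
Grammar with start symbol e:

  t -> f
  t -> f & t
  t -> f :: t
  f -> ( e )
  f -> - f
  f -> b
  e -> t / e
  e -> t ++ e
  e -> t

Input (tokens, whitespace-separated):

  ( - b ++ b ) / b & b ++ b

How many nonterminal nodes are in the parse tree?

[e [t [f ( [e [t [f - [f b]]] ++ [e [t [f b]]]] )]] / [e [t [f b] & [t [f b]]] ++ [e [t [f b]]]]]

18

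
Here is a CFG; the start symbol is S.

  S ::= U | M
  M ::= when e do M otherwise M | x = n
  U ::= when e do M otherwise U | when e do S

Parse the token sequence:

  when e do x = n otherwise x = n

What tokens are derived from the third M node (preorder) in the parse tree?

[S [M when e do [M x = n] otherwise [M x = n]]]

x = n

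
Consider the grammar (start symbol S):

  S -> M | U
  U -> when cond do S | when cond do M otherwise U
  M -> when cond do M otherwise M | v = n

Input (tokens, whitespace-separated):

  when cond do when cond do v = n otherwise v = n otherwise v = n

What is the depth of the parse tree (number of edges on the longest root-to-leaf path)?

[S [M when cond do [M when cond do [M v = n] otherwise [M v = n]] otherwise [M v = n]]]

4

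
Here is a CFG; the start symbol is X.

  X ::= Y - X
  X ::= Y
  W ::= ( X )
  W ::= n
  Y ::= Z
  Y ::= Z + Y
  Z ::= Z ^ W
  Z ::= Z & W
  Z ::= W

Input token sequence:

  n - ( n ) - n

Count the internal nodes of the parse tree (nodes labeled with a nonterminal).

[X [Y [Z [W n]]] - [X [Y [Z [W ( [X [Y [Z [W n]]]] )]]] - [X [Y [Z [W n]]]]]]

16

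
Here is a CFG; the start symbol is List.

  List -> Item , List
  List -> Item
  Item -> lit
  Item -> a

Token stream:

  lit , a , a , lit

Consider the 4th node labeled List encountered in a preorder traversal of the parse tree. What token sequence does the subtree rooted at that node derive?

[List [Item lit] , [List [Item a] , [List [Item a] , [List [Item lit]]]]]

lit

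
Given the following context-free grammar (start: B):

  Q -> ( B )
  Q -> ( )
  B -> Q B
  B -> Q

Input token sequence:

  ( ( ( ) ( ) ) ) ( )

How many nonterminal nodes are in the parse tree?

[B [Q ( [B [Q ( [B [Q ( )] [B [Q ( )]]] )]] )] [B [Q ( )]]]

10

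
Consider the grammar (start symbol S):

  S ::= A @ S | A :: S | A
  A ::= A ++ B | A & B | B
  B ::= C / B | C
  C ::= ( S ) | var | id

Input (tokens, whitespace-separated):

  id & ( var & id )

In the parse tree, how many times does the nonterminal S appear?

[S [A [A [B [C id]]] & [B [C ( [S [A [A [B [C var]]] & [B [C id]]]] )]]]]

2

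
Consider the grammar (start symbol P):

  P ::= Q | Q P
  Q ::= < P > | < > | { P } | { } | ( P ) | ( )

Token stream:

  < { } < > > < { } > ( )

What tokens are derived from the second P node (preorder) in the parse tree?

[P [Q < [P [Q { }] [P [Q < >]]] >] [P [Q < [P [Q { }]] >] [P [Q ( )]]]]

{ } < >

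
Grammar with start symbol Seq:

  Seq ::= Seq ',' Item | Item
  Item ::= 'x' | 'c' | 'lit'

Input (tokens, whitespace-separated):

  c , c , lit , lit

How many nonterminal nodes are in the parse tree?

[Seq [Seq [Seq [Seq [Item c]] , [Item c]] , [Item lit]] , [Item lit]]

8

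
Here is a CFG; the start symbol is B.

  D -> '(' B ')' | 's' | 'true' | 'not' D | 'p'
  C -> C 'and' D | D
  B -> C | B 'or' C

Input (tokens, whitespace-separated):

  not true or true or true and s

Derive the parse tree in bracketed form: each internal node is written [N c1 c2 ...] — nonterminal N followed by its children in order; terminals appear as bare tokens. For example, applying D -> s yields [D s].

B
B or C
B or C or C
C or C or C
D or C or C
not D or C or C
not true or C or C
not true or D or C
not true or true or C
not true or true or C and D
not true or true or D and D
not true or true or true and D
not true or true or true and s

[B [B [B [C [D not [D true]]]] or [C [D true]]] or [C [C [D true]] and [D s]]]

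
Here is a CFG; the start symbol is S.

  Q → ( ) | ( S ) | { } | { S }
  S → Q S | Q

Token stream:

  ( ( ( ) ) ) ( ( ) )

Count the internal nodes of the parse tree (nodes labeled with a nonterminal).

[S [Q ( [S [Q ( [S [Q ( )]] )]] )] [S [Q ( [S [Q ( )]] )]]]

10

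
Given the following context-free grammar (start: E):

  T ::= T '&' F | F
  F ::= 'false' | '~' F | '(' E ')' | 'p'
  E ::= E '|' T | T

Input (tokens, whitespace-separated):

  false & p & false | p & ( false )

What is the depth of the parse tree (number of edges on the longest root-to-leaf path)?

[E [E [T [T [T [F false]] & [F p]] & [F false]]] | [T [T [F p]] & [F ( [E [T [F false]]] )]]]

6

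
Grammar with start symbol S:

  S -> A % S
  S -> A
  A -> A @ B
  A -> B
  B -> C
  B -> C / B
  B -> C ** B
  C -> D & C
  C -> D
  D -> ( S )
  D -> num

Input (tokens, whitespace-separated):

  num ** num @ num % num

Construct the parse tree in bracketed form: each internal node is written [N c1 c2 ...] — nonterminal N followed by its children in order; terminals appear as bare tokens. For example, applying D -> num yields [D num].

[S [A [A [B [C [D num]] ** [B [C [D num]]]]] @ [B [C [D num]]]] % [S [A [B [C [D num]]]]]]

S
A % S
A @ B % S
B @ B % S
C ** B @ B % S
D ** B @ B % S
num ** B @ B % S
num ** C @ B % S
num ** D @ B % S
num ** num @ B % S
num ** num @ C % S
num ** num @ D % S
num ** num @ num % S
num ** num @ num % A
num ** num @ num % B
num ** num @ num % C
num ** num @ num % D
num ** num @ num % num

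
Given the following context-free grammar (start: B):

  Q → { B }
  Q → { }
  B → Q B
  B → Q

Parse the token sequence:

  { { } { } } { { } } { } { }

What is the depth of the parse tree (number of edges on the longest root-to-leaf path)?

[B [Q { [B [Q { }] [B [Q { }]]] }] [B [Q { [B [Q { }]] }] [B [Q { }] [B [Q { }]]]]]

5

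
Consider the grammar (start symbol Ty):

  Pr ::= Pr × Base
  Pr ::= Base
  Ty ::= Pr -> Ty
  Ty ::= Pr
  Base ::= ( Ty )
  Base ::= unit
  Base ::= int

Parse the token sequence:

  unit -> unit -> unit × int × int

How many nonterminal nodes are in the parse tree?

13

[Ty [Pr [Base unit]] -> [Ty [Pr [Base unit]] -> [Ty [Pr [Pr [Pr [Base unit]] × [Base int]] × [Base int]]]]]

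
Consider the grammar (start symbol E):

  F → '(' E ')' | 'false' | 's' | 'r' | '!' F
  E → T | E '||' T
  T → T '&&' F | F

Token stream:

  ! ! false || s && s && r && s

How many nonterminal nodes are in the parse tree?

14

[E [E [T [F ! [F ! [F false]]]]] || [T [T [T [T [F s]] && [F s]] && [F r]] && [F s]]]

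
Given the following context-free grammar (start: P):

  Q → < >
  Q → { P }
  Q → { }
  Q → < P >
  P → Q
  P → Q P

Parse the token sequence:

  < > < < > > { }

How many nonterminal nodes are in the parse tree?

8

[P [Q < >] [P [Q < [P [Q < >]] >] [P [Q { }]]]]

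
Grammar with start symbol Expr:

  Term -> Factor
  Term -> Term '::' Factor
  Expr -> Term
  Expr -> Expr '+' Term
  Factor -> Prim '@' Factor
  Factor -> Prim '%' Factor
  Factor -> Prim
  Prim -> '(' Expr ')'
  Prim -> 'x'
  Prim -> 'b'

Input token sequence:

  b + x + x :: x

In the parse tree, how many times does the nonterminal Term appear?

[Expr [Expr [Expr [Term [Factor [Prim b]]]] + [Term [Factor [Prim x]]]] + [Term [Term [Factor [Prim x]]] :: [Factor [Prim x]]]]

4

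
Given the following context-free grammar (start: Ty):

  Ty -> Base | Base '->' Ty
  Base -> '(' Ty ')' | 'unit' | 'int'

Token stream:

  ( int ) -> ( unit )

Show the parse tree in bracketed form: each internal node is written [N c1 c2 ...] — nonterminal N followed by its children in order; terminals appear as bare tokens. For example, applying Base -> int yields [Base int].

[Ty [Base ( [Ty [Base int]] )] -> [Ty [Base ( [Ty [Base unit]] )]]]

Ty
Base -> Ty
( Ty ) -> Ty
( Base ) -> Ty
( int ) -> Ty
( int ) -> Base
( int ) -> ( Ty )
( int ) -> ( Base )
( int ) -> ( unit )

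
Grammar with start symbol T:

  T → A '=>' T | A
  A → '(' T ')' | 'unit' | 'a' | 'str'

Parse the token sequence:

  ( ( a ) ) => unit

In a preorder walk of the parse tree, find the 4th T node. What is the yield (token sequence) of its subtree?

[T [A ( [T [A ( [T [A a]] )]] )] => [T [A unit]]]

unit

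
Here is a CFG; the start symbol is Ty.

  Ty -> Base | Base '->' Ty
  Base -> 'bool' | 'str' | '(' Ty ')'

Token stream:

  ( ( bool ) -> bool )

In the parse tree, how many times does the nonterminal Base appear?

4

[Ty [Base ( [Ty [Base ( [Ty [Base bool]] )] -> [Ty [Base bool]]] )]]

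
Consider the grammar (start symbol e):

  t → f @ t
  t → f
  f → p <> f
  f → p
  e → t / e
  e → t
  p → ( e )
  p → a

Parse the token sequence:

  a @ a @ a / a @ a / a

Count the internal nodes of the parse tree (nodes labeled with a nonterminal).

[e [t [f [p a]] @ [t [f [p a]] @ [t [f [p a]]]]] / [e [t [f [p a]] @ [t [f [p a]]]] / [e [t [f [p a]]]]]]

21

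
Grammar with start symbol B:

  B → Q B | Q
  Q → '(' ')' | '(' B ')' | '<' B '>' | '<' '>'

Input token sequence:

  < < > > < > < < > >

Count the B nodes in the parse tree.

[B [Q < [B [Q < >]] >] [B [Q < >] [B [Q < [B [Q < >]] >]]]]

5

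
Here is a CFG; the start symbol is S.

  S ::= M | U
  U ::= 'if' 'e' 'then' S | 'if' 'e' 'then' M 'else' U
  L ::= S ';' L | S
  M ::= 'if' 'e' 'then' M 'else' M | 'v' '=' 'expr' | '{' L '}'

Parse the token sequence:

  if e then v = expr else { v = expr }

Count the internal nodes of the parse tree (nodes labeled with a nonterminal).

7

[S [M if e then [M v = expr] else [M { [L [S [M v = expr]]] }]]]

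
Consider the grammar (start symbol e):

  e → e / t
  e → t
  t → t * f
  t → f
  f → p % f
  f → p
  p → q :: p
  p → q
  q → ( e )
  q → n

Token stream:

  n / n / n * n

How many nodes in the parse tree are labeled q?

4

[e [e [e [t [f [p [q n]]]]] / [t [f [p [q n]]]]] / [t [t [f [p [q n]]]] * [f [p [q n]]]]]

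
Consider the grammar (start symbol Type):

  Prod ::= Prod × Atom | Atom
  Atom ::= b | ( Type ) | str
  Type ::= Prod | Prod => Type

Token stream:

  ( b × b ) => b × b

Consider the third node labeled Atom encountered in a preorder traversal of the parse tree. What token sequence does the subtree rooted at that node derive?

b

[Type [Prod [Atom ( [Type [Prod [Prod [Atom b]] × [Atom b]]] )]] => [Type [Prod [Prod [Atom b]] × [Atom b]]]]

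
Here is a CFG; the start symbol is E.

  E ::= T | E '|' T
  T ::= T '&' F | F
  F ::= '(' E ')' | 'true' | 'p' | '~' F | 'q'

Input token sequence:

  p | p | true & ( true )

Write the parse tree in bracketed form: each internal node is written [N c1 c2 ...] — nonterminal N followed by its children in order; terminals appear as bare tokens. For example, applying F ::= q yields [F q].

[E [E [E [T [F p]]] | [T [F p]]] | [T [T [F true]] & [F ( [E [T [F true]]] )]]]

E
E | T
E | T | T
T | T | T
F | T | T
p | T | T
p | F | T
p | p | T
p | p | T & F
p | p | F & F
p | p | true & F
p | p | true & ( E )
p | p | true & ( T )
p | p | true & ( F )
p | p | true & ( true )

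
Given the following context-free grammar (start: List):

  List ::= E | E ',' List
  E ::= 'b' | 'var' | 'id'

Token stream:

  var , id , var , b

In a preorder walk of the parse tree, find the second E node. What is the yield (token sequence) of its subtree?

id

[List [E var] , [List [E id] , [List [E var] , [List [E b]]]]]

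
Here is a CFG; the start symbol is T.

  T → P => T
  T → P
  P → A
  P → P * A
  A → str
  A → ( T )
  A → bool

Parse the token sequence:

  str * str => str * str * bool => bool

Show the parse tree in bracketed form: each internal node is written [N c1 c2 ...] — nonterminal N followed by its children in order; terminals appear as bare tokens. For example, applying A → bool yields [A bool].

[T [P [P [A str]] * [A str]] => [T [P [P [P [A str]] * [A str]] * [A bool]] => [T [P [A bool]]]]]

T
P => T
P * A => T
A * A => T
str * A => T
str * str => T
str * str => P => T
str * str => P * A => T
str * str => P * A * A => T
str * str => A * A * A => T
str * str => str * A * A => T
str * str => str * str * A => T
str * str => str * str * bool => T
str * str => str * str * bool => P
str * str => str * str * bool => A
str * str => str * str * bool => bool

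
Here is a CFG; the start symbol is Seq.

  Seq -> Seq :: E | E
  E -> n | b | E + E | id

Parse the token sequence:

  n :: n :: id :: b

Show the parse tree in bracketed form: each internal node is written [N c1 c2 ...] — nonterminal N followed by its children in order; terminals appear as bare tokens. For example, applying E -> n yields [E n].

Seq
Seq :: E
Seq :: E :: E
Seq :: E :: E :: E
E :: E :: E :: E
n :: E :: E :: E
n :: n :: E :: E
n :: n :: id :: E
n :: n :: id :: b

[Seq [Seq [Seq [Seq [E n]] :: [E n]] :: [E id]] :: [E b]]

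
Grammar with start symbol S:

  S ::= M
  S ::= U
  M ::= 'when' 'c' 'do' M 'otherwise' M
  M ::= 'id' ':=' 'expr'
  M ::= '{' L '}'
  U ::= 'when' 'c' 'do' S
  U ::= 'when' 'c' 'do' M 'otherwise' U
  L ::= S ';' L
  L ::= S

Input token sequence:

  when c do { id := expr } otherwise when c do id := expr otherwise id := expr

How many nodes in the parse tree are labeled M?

6

[S [M when c do [M { [L [S [M id := expr]]] }] otherwise [M when c do [M id := expr] otherwise [M id := expr]]]]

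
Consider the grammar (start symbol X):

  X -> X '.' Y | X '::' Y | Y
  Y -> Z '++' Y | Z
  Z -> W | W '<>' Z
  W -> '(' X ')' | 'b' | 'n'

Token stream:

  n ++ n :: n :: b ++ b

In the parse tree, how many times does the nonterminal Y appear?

[X [X [X [Y [Z [W n]] ++ [Y [Z [W n]]]]] :: [Y [Z [W n]]]] :: [Y [Z [W b]] ++ [Y [Z [W b]]]]]

5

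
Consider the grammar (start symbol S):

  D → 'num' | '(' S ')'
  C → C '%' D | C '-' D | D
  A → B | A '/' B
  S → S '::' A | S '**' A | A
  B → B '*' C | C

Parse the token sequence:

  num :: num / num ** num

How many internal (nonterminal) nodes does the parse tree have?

[S [S [S [A [B [C [D num]]]]] :: [A [A [B [C [D num]]]] / [B [C [D num]]]]] ** [A [B [C [D num]]]]]

19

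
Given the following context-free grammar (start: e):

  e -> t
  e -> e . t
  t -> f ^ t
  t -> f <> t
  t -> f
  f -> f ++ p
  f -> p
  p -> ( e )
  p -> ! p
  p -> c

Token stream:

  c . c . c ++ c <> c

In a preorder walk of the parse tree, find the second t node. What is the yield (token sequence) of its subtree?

[e [e [e [t [f [p c]]]] . [t [f [p c]]]] . [t [f [f [p c]] ++ [p c]] <> [t [f [p c]]]]]

c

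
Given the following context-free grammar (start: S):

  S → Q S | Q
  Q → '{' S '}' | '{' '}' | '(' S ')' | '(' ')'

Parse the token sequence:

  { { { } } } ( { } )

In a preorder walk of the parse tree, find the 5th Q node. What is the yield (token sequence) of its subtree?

[S [Q { [S [Q { [S [Q { }]] }]] }] [S [Q ( [S [Q { }]] )]]]

{ }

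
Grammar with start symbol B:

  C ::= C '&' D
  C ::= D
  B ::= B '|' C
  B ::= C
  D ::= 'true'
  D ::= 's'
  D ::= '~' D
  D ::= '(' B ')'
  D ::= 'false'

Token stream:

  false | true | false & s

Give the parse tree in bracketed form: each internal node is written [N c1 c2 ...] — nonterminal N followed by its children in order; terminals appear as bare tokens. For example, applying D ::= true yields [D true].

B
B | C
B | C | C
C | C | C
D | C | C
false | C | C
false | D | C
false | true | C
false | true | C & D
false | true | D & D
false | true | false & D
false | true | false & s

[B [B [B [C [D false]]] | [C [D true]]] | [C [C [D false]] & [D s]]]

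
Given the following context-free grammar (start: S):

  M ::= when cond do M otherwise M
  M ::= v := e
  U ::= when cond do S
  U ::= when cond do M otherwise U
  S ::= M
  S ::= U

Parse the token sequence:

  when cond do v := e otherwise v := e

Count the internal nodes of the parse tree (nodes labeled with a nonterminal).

[S [M when cond do [M v := e] otherwise [M v := e]]]

4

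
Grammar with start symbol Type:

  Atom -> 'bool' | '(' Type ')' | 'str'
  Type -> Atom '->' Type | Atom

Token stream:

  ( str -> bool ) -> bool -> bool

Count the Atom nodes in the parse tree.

[Type [Atom ( [Type [Atom str] -> [Type [Atom bool]]] )] -> [Type [Atom bool] -> [Type [Atom bool]]]]

5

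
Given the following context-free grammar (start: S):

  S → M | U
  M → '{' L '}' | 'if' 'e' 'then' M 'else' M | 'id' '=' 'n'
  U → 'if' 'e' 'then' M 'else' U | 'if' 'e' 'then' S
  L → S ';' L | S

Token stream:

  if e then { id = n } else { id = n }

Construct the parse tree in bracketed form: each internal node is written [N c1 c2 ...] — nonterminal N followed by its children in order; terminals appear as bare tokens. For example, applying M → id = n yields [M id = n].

[S [M if e then [M { [L [S [M id = n]]] }] else [M { [L [S [M id = n]]] }]]]

S
M
if e then M else M
if e then { L } else M
if e then { S } else M
if e then { M } else M
if e then { id = n } else M
if e then { id = n } else { L }
if e then { id = n } else { S }
if e then { id = n } else { M }
if e then { id = n } else { id = n }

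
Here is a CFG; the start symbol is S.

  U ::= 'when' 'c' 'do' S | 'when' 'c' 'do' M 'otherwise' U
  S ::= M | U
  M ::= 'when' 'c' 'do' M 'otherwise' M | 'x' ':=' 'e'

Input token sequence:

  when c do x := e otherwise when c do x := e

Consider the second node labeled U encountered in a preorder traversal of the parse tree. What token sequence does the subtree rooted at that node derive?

when c do x := e

[S [U when c do [M x := e] otherwise [U when c do [S [M x := e]]]]]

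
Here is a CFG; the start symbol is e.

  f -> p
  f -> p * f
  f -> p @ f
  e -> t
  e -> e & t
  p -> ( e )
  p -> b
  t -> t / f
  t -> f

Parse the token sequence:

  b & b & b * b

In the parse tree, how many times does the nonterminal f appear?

4

[e [e [e [t [f [p b]]]] & [t [f [p b]]]] & [t [f [p b] * [f [p b]]]]]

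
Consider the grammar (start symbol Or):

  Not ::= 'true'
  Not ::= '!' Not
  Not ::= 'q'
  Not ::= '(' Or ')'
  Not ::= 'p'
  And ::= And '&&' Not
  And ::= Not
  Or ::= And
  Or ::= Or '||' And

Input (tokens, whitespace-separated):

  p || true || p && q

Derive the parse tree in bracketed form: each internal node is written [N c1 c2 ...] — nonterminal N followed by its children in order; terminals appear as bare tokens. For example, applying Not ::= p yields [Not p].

[Or [Or [Or [And [Not p]]] || [And [Not true]]] || [And [And [Not p]] && [Not q]]]

Or
Or || And
Or || And || And
And || And || And
Not || And || And
p || And || And
p || Not || And
p || true || And
p || true || And && Not
p || true || Not && Not
p || true || p && Not
p || true || p && q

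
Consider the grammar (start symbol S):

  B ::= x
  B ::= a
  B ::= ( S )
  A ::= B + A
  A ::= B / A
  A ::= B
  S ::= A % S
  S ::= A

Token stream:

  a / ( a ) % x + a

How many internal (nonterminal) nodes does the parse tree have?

[S [A [B a] / [A [B ( [S [A [B a]]] )]]] % [S [A [B x] + [A [B a]]]]]

13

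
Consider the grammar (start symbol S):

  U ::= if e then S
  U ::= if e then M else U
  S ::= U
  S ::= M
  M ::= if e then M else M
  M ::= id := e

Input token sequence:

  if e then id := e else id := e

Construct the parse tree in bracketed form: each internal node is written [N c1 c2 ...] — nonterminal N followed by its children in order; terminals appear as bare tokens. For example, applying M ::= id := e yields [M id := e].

S
M
if e then M else M
if e then id := e else M
if e then id := e else id := e

[S [M if e then [M id := e] else [M id := e]]]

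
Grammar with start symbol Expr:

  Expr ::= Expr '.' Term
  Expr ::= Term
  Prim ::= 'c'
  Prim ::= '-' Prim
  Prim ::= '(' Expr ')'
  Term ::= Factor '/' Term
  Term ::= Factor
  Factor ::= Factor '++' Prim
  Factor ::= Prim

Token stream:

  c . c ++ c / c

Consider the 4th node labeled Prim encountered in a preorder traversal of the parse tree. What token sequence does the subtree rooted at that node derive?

[Expr [Expr [Term [Factor [Prim c]]]] . [Term [Factor [Factor [Prim c]] ++ [Prim c]] / [Term [Factor [Prim c]]]]]

c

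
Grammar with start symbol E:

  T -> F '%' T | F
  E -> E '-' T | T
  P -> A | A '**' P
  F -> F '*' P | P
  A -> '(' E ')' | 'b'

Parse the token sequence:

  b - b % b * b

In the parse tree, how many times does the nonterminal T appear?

[E [E [T [F [P [A b]]]]] - [T [F [P [A b]]] % [T [F [F [P [A b]]] * [P [A b]]]]]]

3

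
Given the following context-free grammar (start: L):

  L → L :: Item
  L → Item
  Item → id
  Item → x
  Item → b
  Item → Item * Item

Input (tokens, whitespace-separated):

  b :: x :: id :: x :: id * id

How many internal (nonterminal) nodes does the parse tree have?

12

[L [L [L [L [L [Item b]] :: [Item x]] :: [Item id]] :: [Item x]] :: [Item [Item id] * [Item id]]]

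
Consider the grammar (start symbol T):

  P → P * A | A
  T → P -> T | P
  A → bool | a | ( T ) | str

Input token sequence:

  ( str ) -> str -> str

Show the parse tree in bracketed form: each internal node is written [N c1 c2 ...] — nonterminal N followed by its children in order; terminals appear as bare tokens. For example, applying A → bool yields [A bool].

T
P -> T
A -> T
( T ) -> T
( P ) -> T
( A ) -> T
( str ) -> T
( str ) -> P -> T
( str ) -> A -> T
( str ) -> str -> T
( str ) -> str -> P
( str ) -> str -> A
( str ) -> str -> str

[T [P [A ( [T [P [A str]]] )]] -> [T [P [A str]] -> [T [P [A str]]]]]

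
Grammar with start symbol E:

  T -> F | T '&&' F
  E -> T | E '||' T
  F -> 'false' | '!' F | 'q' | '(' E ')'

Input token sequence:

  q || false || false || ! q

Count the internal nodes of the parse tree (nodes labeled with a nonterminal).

[E [E [E [E [T [F q]]] || [T [F false]]] || [T [F false]]] || [T [F ! [F q]]]]

13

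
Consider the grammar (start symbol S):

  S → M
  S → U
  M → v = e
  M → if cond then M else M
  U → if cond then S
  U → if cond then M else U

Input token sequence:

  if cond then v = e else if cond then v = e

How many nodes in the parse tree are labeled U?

[S [U if cond then [M v = e] else [U if cond then [S [M v = e]]]]]

2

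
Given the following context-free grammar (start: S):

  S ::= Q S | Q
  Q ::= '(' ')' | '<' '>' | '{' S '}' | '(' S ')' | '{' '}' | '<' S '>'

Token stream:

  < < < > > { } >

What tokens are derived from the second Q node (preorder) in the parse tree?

[S [Q < [S [Q < [S [Q < >]] >] [S [Q { }]]] >]]

< < > >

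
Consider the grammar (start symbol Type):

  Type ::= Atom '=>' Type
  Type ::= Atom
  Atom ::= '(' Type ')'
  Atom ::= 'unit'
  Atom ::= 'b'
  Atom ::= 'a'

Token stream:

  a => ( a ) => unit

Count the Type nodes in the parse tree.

[Type [Atom a] => [Type [Atom ( [Type [Atom a]] )] => [Type [Atom unit]]]]

4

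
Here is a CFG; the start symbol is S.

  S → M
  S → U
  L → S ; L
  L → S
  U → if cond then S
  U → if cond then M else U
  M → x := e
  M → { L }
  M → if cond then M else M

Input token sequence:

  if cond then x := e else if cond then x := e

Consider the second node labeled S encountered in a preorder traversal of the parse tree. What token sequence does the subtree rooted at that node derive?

x := e

[S [U if cond then [M x := e] else [U if cond then [S [M x := e]]]]]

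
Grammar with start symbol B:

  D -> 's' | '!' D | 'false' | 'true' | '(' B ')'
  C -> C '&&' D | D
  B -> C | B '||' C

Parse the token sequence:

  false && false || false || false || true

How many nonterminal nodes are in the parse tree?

[B [B [B [B [C [C [D false]] && [D false]]] || [C [D false]]] || [C [D false]]] || [C [D true]]]

14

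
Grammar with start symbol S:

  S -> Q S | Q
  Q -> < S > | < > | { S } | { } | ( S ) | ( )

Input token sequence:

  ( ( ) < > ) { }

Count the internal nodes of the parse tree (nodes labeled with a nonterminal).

[S [Q ( [S [Q ( )] [S [Q < >]]] )] [S [Q { }]]]

8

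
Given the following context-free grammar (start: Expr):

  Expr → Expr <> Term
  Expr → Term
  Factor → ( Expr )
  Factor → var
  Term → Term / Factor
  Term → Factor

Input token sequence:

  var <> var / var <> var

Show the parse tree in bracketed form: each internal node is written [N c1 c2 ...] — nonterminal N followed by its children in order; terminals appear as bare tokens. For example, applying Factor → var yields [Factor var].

[Expr [Expr [Expr [Term [Factor var]]] <> [Term [Term [Factor var]] / [Factor var]]] <> [Term [Factor var]]]

Expr
Expr <> Term
Expr <> Term <> Term
Term <> Term <> Term
Factor <> Term <> Term
var <> Term <> Term
var <> Term / Factor <> Term
var <> Factor / Factor <> Term
var <> var / Factor <> Term
var <> var / var <> Term
var <> var / var <> Factor
var <> var / var <> var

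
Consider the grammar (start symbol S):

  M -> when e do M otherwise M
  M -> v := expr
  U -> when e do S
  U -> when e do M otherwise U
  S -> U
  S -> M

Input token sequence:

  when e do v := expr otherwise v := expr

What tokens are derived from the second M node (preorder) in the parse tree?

v := expr

[S [M when e do [M v := expr] otherwise [M v := expr]]]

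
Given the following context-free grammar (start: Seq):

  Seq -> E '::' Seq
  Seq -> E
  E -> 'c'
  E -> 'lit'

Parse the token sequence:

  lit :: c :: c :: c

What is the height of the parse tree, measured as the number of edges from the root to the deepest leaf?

5

[Seq [E lit] :: [Seq [E c] :: [Seq [E c] :: [Seq [E c]]]]]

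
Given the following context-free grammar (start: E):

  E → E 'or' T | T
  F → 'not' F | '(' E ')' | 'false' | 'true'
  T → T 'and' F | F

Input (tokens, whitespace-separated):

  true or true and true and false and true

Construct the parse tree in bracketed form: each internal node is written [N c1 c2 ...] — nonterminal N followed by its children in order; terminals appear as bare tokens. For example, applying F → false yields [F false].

E
E or T
T or T
F or T
true or T
true or T and F
true or T and F and F
true or T and F and F and F
true or F and F and F and F
true or true and F and F and F
true or true and true and F and F
true or true and true and false and F
true or true and true and false and true

[E [E [T [F true]]] or [T [T [T [T [F true]] and [F true]] and [F false]] and [F true]]]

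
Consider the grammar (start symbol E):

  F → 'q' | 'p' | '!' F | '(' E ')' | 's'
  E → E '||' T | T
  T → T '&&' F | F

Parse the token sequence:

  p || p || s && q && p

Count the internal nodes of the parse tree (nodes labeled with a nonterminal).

[E [E [E [T [F p]]] || [T [F p]]] || [T [T [T [F s]] && [F q]] && [F p]]]

13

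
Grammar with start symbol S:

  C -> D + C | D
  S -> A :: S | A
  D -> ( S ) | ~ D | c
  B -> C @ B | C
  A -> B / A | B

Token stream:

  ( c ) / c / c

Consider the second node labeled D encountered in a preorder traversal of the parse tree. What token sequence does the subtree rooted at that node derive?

[S [A [B [C [D ( [S [A [B [C [D c]]]]] )]]] / [A [B [C [D c]]] / [A [B [C [D c]]]]]]]

c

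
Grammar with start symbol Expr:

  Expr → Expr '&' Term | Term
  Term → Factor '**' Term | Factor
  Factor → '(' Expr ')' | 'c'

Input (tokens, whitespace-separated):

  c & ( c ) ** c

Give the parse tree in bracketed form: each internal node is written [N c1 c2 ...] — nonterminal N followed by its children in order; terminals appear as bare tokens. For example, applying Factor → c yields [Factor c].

[Expr [Expr [Term [Factor c]]] & [Term [Factor ( [Expr [Term [Factor c]]] )] ** [Term [Factor c]]]]

Expr
Expr & Term
Term & Term
Factor & Term
c & Term
c & Factor ** Term
c & ( Expr ) ** Term
c & ( Term ) ** Term
c & ( Factor ) ** Term
c & ( c ) ** Term
c & ( c ) ** Factor
c & ( c ) ** c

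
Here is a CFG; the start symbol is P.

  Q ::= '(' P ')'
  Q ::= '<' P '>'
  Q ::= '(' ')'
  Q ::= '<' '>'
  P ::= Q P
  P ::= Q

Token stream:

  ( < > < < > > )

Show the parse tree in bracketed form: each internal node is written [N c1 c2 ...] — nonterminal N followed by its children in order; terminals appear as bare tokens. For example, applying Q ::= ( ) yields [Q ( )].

P
Q
( P )
( Q P )
( < > P )
( < > Q )
( < > < P > )
( < > < Q > )
( < > < < > > )

[P [Q ( [P [Q < >] [P [Q < [P [Q < >]] >]]] )]]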